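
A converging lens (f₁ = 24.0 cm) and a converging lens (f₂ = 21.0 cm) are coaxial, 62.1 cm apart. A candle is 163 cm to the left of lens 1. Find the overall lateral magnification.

Lens 1: 1/d_i1 = 1/(24.0) − 1/(163) = 0.03553, so d_i1 = 28.14 cm; m₁ = −d_i1/d_o1 = -0.1726.
d_o2 = 62.1 − (28.14) = 33.96 cm.
Lens 2: 1/d_i2 = 1/(21.0) − 1/(33.96) = 0.01817, so d_i2 = 55.03 cm; m₂ = −d_i2/d_o2 = -1.620.
m = m₁·m₂ = (-0.1726)(-1.620) = +0.280.

m = +0.280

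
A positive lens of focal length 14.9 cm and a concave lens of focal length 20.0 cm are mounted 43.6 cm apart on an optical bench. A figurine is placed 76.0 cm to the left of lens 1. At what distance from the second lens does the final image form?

Lens 1: 1/d_i1 = 1/f₁ − 1/d_o1 = 1/(14.9) − 1/(76.0) = 0.05396, so d_i1 = 18.53 cm.
The intermediate image is 18.53 cm to the right of lens 1, which is 43.6 − (18.53) = 25.07 cm to the left of lens 2, so d_o2 = +25.07 cm.
Lens 2 is diverging, so f₂ = −20.0 cm.
Lens 2: 1/d_i2 = 1/f₂ − 1/d_o2 = 1/(-20.0) − 1/(25.07) = -0.08989, so d_i2 = -11.1 cm.
The final image is virtual, 11.1 cm to the left of lens 2 (overall magnification ≈ -0.11).

11.1 cm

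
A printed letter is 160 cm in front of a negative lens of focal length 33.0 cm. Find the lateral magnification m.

m = +0.171

For a negative lens, f = -33.0 cm.
1/d_i = 1/f − 1/d_o = 1/(-33.00) − 1/(160) = -0.03655, so d_i = -27.36 cm.
m = −d_i/d_o = −(-27.36)/(160) = +0.171.
The image is virtual, upright and reduced, on the same side as the object.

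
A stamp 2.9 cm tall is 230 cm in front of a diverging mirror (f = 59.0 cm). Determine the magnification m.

m = +0.204

For a diverging mirror, f = -59.0 cm.
1/d_i = 1/f − 1/d_o = 1/(-59.00) − 1/(230) = -0.02130, so d_i = -46.96 cm.
m = −d_i/d_o = −(-46.96)/(230) = +0.204.
The image is virtual, upright and reduced, behind the mirror.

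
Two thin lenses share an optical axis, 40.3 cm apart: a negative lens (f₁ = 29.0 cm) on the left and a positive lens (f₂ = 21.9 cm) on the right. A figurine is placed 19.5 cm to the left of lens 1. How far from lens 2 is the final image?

37.9 cm

Lens 1 is diverging, so f₁ = −29.0 cm.
Lens 1: 1/d_i1 = 1/f₁ − 1/d_o1 = 1/(-29.0) − 1/(19.5) = -0.08576, so d_i1 = -11.66 cm.
The intermediate image is 11.66 cm to the left of lens 1 (virtual), which is 40.3 − (-11.66) = 51.96 cm to the left of lens 2, so d_o2 = +51.96 cm.
Lens 2: 1/d_i2 = 1/f₂ − 1/d_o2 = 1/(21.9) − 1/(51.96) = 0.02642, so d_i2 = 37.9 cm.
The final image is real, 37.9 cm to the right of lens 2 (overall magnification ≈ -0.44).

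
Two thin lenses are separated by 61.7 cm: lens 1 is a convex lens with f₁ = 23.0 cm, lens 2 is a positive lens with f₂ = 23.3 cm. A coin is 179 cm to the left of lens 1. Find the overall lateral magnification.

m = +0.286

Lens 1: 1/d_i1 = 1/(23.0) − 1/(179) = 0.03789, so d_i1 = 26.39 cm; m₁ = −d_i1/d_o1 = -0.1474.
d_o2 = 61.7 − (26.39) = 35.31 cm.
Lens 2: 1/d_i2 = 1/(23.3) − 1/(35.31) = 0.01460, so d_i2 = 68.50 cm; m₂ = −d_i2/d_o2 = -1.940.
m = m₁·m₂ = (-0.1474)(-1.940) = +0.286.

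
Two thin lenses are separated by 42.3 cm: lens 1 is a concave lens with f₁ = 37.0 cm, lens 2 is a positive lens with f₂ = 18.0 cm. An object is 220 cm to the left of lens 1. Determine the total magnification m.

m = -0.0463

f₁ = −37.0 cm (diverging).
Lens 1: 1/d_i1 = 1/(-37.0) − 1/(220) = -0.03157, so d_i1 = -31.67 cm; m₁ = −d_i1/d_o1 = +0.1440.
d_o2 = 42.3 − (-31.67) = 73.97 cm.
Lens 2: 1/d_i2 = 1/(18.0) − 1/(73.97) = 0.04204, so d_i2 = 23.79 cm; m₂ = −d_i2/d_o2 = -0.3216.
m = m₁·m₂ = (+0.1440)(-0.3216) = -0.0463.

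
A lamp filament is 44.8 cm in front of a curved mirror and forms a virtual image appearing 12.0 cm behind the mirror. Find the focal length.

f = -16.4 cm (convex)

Virtual image ⇒ d_i = −12.0 cm.
1/f = 1/d_o + 1/d_i = 1/(44.8) + 1/(-12.0) = -0.06101, so f = -16.4 cm.
Since f is negative, the curved mirror is convex.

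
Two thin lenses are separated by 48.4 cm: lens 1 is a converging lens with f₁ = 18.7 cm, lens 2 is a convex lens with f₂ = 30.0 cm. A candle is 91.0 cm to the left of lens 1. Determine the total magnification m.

m = -1.51

Lens 1: 1/d_i1 = 1/(18.7) − 1/(91.0) = 0.04249, so d_i1 = 23.54 cm; m₁ = −d_i1/d_o1 = -0.2587.
d_o2 = 48.4 − (23.54) = 24.86 cm.
Lens 2: 1/d_i2 = 1/(30.0) − 1/(24.86) = -0.006892, so d_i2 = -145.1 cm; m₂ = −d_i2/d_o2 = +5.837.
m = m₁·m₂ = (-0.2587)(+5.837) = -1.51.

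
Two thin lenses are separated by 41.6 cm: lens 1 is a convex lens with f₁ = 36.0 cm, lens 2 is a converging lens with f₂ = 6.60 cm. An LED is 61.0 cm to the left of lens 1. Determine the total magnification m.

m = -0.180

Lens 1: 1/d_i1 = 1/(36.0) − 1/(61.0) = 0.01138, so d_i1 = 87.84 cm; m₁ = −d_i1/d_o1 = -1.440.
d_o2 = 41.6 − (87.84) = -46.24 cm (virtual object).
Lens 2: 1/d_i2 = 1/(6.60) − 1/(-46.24) = 0.1731, so d_i2 = 5.776 cm; m₂ = −d_i2/d_o2 = +0.1249.
m = m₁·m₂ = (-1.440)(+0.1249) = -0.180.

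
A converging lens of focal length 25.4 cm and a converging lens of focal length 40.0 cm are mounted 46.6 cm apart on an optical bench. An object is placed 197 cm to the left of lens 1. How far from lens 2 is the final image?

Lens 1: 1/d_i1 = 1/f₁ − 1/d_o1 = 1/(25.4) − 1/(197) = 0.03429, so d_i1 = 29.16 cm.
The intermediate image is 29.16 cm to the right of lens 1, which is 46.6 − (29.16) = 17.44 cm to the left of lens 2, so d_o2 = +17.44 cm.
Lens 2: 1/d_i2 = 1/f₂ − 1/d_o2 = 1/(40.0) − 1/(17.44) = -0.03234, so d_i2 = -30.9 cm.
The final image is virtual, 30.9 cm to the left of lens 2 (overall magnification ≈ -0.26).

30.9 cm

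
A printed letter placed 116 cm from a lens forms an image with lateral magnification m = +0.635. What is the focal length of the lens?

f = -202 cm (diverging)

m = −d_i/d_o ⇒ d_i = −m·d_o = −(+0.635)·(116) = -73.66 cm.
1/f = 1/d_o + 1/d_i = 1/(116) + 1/(-73.66) = -0.004955, so f = -202 cm.
Since f is negative, the lens is diverging.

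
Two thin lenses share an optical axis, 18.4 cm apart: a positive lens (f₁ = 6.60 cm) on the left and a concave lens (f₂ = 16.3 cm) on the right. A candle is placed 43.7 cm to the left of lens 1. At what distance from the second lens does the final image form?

Lens 1: 1/d_i1 = 1/f₁ − 1/d_o1 = 1/(6.60) − 1/(43.7) = 0.1286, so d_i1 = 7.774 cm.
The intermediate image is 7.774 cm to the right of lens 1, which is 18.4 − (7.774) = 10.63 cm to the left of lens 2, so d_o2 = +10.63 cm.
Lens 2 is diverging, so f₂ = −16.3 cm.
Lens 2: 1/d_i2 = 1/f₂ − 1/d_o2 = 1/(-16.3) − 1/(10.63) = -0.1554, so d_i2 = -6.43 cm.
The final image is virtual, 6.43 cm to the left of lens 2 (overall magnification ≈ -0.11).

6.43 cm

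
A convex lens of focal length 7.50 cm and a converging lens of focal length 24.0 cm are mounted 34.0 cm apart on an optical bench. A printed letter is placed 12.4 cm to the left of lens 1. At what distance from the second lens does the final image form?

40.1 cm

Lens 1: 1/d_i1 = 1/f₁ − 1/d_o1 = 1/(7.50) − 1/(12.4) = 0.05269, so d_i1 = 18.98 cm.
The intermediate image is 18.98 cm to the right of lens 1, which is 34.0 − (18.98) = 15.02 cm to the left of lens 2, so d_o2 = +15.02 cm.
Lens 2: 1/d_i2 = 1/f₂ − 1/d_o2 = 1/(24.0) − 1/(15.02) = -0.02491, so d_i2 = -40.1 cm.
The final image is virtual, 40.1 cm to the left of lens 2 (overall magnification ≈ -4.1).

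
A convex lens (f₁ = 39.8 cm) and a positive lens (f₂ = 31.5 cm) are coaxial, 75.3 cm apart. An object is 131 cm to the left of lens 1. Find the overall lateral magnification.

Lens 1: 1/d_i1 = 1/(39.8) − 1/(131) = 0.01749, so d_i1 = 57.17 cm; m₁ = −d_i1/d_o1 = -0.4364.
d_o2 = 75.3 − (57.17) = 18.13 cm.
Lens 2: 1/d_i2 = 1/(31.5) − 1/(18.13) = -0.02341, so d_i2 = -42.71 cm; m₂ = −d_i2/d_o2 = +2.356.
m = m₁·m₂ = (-0.4364)(+2.356) = -1.03.

m = -1.03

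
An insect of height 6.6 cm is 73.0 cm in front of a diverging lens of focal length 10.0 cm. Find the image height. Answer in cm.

0.795 cm

For a diverging lens, f = -10.0 cm.
1/d_i = 1/f − 1/d_o = 1/(-10.00) − 1/(73.0) = -0.1137, so d_i = -8.795 cm.
m = −d_i/d_o = +0.1205.
|h_i| = |m|·h_o = 0.1205 × 6.6 = 0.795 cm. The image is virtual, upright and reduced, on the same side as the object.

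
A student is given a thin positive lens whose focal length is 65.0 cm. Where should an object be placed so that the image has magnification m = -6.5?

75.0 cm

m = −d_i/d_o ⇒ d_i = −m·d_o.
1/f = 1/d_o + 1/d_i = 1/d_o − 1/(m·d_o) = (1 − 1/m)/d_o, so d_o = f(1 − 1/m) = (65.00)(1 − 1/(-6.5)) = 75.0 cm.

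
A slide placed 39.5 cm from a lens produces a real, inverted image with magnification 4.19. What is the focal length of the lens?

m = −d_i/d_o ⇒ d_i = −m·d_o = −(-4.19)·(39.5) = 165.5 cm.
1/f = 1/d_o + 1/d_i = 1/(39.5) + 1/(165.5) = 0.03136, so f = 31.9 cm.
Since f is positive, the lens is converging.

f = 31.9 cm (converging)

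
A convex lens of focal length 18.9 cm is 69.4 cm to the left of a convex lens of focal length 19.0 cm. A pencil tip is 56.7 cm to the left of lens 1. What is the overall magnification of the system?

Lens 1: 1/d_i1 = 1/(18.9) − 1/(56.7) = 0.03527, so d_i1 = 28.35 cm; m₁ = −d_i1/d_o1 = -0.5000.
d_o2 = 69.4 − (28.35) = 41.05 cm.
Lens 2: 1/d_i2 = 1/(19.0) − 1/(41.05) = 0.02827, so d_i2 = 35.37 cm; m₂ = −d_i2/d_o2 = -0.8617.
m = m₁·m₂ = (-0.5000)(-0.8617) = +0.431.

m = +0.431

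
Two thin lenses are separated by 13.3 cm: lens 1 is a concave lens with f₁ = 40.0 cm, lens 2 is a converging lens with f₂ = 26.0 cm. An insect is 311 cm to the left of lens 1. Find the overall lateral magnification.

f₁ = −40.0 cm (diverging).
Lens 1: 1/d_i1 = 1/(-40.0) − 1/(311) = -0.02822, so d_i1 = -35.44 cm; m₁ = −d_i1/d_o1 = +0.1140.
d_o2 = 13.3 − (-35.44) = 48.74 cm.
Lens 2: 1/d_i2 = 1/(26.0) − 1/(48.74) = 0.01794, so d_i2 = 55.73 cm; m₂ = −d_i2/d_o2 = -1.143.
m = m₁·m₂ = (+0.1140)(-1.143) = -0.130.

m = -0.130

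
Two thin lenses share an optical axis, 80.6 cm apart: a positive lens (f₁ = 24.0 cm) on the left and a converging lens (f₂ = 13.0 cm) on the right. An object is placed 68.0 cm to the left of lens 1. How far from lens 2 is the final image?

Lens 1: 1/d_i1 = 1/f₁ − 1/d_o1 = 1/(24.0) − 1/(68.0) = 0.02696, so d_i1 = 37.09 cm.
The intermediate image is 37.09 cm to the right of lens 1, which is 80.6 − (37.09) = 43.51 cm to the left of lens 2, so d_o2 = +43.51 cm.
Lens 2: 1/d_i2 = 1/f₂ − 1/d_o2 = 1/(13.0) − 1/(43.51) = 0.05394, so d_i2 = 18.5 cm.
The final image is real, 18.5 cm to the right of lens 2 (overall magnification ≈ 0.23).

18.5 cm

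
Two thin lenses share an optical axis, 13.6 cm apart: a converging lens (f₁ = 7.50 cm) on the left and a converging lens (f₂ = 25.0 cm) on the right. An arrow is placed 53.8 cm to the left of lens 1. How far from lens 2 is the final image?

6.07 cm

Lens 1: 1/d_i1 = 1/f₁ − 1/d_o1 = 1/(7.50) − 1/(53.8) = 0.1147, so d_i1 = 8.715 cm.
The intermediate image is 8.715 cm to the right of lens 1, which is 13.6 − (8.715) = 4.885 cm to the left of lens 2, so d_o2 = +4.885 cm.
Lens 2: 1/d_i2 = 1/f₂ − 1/d_o2 = 1/(25.0) − 1/(4.885) = -0.1647, so d_i2 = -6.07 cm.
The final image is virtual, 6.07 cm to the left of lens 2 (overall magnification ≈ -0.20).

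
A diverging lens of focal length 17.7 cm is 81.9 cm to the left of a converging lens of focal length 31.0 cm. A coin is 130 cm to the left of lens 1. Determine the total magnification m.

f₁ = −17.7 cm (diverging).
Lens 1: 1/d_i1 = 1/(-17.7) − 1/(130) = -0.06419, so d_i1 = -15.58 cm; m₁ = −d_i1/d_o1 = +0.1198.
d_o2 = 81.9 − (-15.58) = 97.48 cm.
Lens 2: 1/d_i2 = 1/(31.0) − 1/(97.48) = 0.02200, so d_i2 = 45.46 cm; m₂ = −d_i2/d_o2 = -0.4663.
m = m₁·m₂ = (+0.1198)(-0.4663) = -0.0559.

m = -0.0559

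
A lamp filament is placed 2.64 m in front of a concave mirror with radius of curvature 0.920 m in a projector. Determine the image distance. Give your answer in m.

f = R/2 = 0.920/2 = 0.4600 m.
Mirror equation: 1/v = 1/f − 1/u = 1/(0.4600) − 1/(2.64) = 2.174 − 0.3788 = 1.795, so v = 0.557 m.
The image is real, inverted and reduced, in front of the mirror.

0.557 m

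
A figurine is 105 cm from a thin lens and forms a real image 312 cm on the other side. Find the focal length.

f = 78.6 cm (converging)

Real image ⇒ d_i = +312 cm.
1/f = 1/d_o + 1/d_i = 1/(105) + 1/(312) = 0.01273, so f = 78.6 cm.
Since f is positive, the thin lens is converging.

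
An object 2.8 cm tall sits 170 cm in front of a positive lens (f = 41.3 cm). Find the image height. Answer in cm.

0.899 cm

1/d_i = 1/f − 1/d_o = 1/(41.30) − 1/(170) = 0.01833, so d_i = 54.55 cm.
m = −d_i/d_o = -0.3209.
|h_i| = |m|·h_o = 0.3209 × 2.8 = 0.899 cm. The image is real, inverted and reduced, on the far side of the lens.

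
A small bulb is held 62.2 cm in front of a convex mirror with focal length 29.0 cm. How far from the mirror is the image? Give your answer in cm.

19.8 cm

For a convex mirror, f = -29.0 cm.
Mirror equation: 1/s_i = 1/f − 1/s_o = 1/(-29.00) − 1/(62.2) = -0.03448 − 0.01608 = -0.05056, so s_i = -19.8 cm.
The image is virtual, upright and reduced, behind the mirror.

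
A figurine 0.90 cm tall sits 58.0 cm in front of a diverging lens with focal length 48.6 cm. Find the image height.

0.410 cm

For a diverging lens, f = -48.6 cm.
1/d_i = 1/f − 1/d_o = 1/(-48.60) − 1/(58.0) = -0.03782, so d_i = -26.44 cm.
m = −d_i/d_o = +0.4559.
|h_i| = |m|·h_o = 0.4559 × 0.90 = 0.410 cm. The image is virtual, upright and reduced, on the same side as the object.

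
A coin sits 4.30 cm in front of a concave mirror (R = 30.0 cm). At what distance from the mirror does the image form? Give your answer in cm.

6.03 cm

f = R/2 = 30.0/2 = 15.00 cm.
Mirror equation: 1/v = 1/f − 1/u = 1/(15.00) − 1/(4.30) = 0.06667 − 0.2326 = -0.1659, so v = -6.03 cm.
The image is virtual, upright and enlarged, behind the mirror.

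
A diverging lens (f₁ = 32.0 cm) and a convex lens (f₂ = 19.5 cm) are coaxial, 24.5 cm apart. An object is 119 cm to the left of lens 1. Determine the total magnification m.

f₁ = −32.0 cm (diverging).
Lens 1: 1/d_i1 = 1/(-32.0) − 1/(119) = -0.03965, so d_i1 = -25.22 cm; m₁ = −d_i1/d_o1 = +0.2119.
d_o2 = 24.5 − (-25.22) = 49.72 cm.
Lens 2: 1/d_i2 = 1/(19.5) − 1/(49.72) = 0.03117, so d_i2 = 32.08 cm; m₂ = −d_i2/d_o2 = -0.6453.
m = m₁·m₂ = (+0.2119)(-0.6453) = -0.137.

m = -0.137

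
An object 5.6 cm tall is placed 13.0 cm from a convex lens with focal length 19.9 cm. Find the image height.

1/d_i = 1/f − 1/d_o = 1/(19.90) − 1/(13.0) = -0.02667, so d_i = -37.49 cm.
m = −d_i/d_o = +2.884.
|h_i| = |m|·h_o = 2.884 × 5.6 = 16.2 cm. The image is virtual, upright and enlarged, on the same side as the object.

16.2 cm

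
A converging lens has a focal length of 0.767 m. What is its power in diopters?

P = +1.30 D

P = 1/f = 1/(0.767 m) = +1.30 D.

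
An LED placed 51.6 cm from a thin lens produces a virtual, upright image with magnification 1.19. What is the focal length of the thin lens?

f = 323 cm (converging)

m = −d_i/d_o ⇒ d_i = −m·d_o = −(+1.19)·(51.6) = -61.40 cm.
1/f = 1/d_o + 1/d_i = 1/(51.6) + 1/(-61.40) = 0.003093, so f = 323 cm.
Since f is positive, the thin lens is converging.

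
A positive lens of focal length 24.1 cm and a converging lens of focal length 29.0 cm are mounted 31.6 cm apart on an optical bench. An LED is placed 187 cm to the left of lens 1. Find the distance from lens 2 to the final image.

4.55 cm

Lens 1: 1/d_i1 = 1/f₁ − 1/d_o1 = 1/(24.1) − 1/(187) = 0.03615, so d_i1 = 27.67 cm.
The intermediate image is 27.67 cm to the right of lens 1, which is 31.6 − (27.67) = 3.930 cm to the left of lens 2, so d_o2 = +3.930 cm.
Lens 2: 1/d_i2 = 1/f₂ − 1/d_o2 = 1/(29.0) − 1/(3.930) = -0.2200, so d_i2 = -4.55 cm.
The final image is virtual, 4.55 cm to the left of lens 2 (overall magnification ≈ -0.17).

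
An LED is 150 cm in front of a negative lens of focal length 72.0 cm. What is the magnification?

m = +0.324

For a negative lens, f = -72.0 cm.
1/d_i = 1/f − 1/d_o = 1/(-72.00) − 1/(150) = -0.02056, so d_i = -48.65 cm.
m = −d_i/d_o = −(-48.65)/(150) = +0.324.
The image is virtual, upright and reduced, on the same side as the object.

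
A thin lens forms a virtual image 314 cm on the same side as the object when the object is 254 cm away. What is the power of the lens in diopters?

Virtual image ⇒ d_i = −314 cm.
1/f = 1/d_o + 1/d_i = 1/(254) + 1/(-314) = 0.0007523 cm⁻¹.
f = 1329 cm = 13.29 m, so P = 1/f = +0.0752 D.

P = +0.0752 D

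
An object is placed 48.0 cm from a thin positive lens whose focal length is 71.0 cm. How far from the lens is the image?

148 cm

Lens equation: 1/s_i = 1/f − 1/s_o = 1/(71.00) − 1/(48.0) = 0.01408 − 0.02083 = -0.006749, so s_i = -148 cm.
The image is virtual, upright and enlarged, on the same side as the object.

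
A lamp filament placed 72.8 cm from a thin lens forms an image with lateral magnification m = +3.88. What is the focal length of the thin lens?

m = −d_i/d_o ⇒ d_i = −m·d_o = −(+3.88)·(72.8) = -282.5 cm.
1/f = 1/d_o + 1/d_i = 1/(72.8) + 1/(-282.5) = 0.01020, so f = 98.1 cm.
Since f is positive, the thin lens is converging.

f = 98.1 cm (converging)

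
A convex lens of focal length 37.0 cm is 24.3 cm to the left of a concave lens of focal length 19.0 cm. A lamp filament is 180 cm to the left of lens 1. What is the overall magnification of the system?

m = +1.50

Lens 1: 1/d_i1 = 1/(37.0) − 1/(180) = 0.02147, so d_i1 = 46.57 cm; m₁ = −d_i1/d_o1 = -0.2587.
d_o2 = 24.3 − (46.57) = -22.27 cm (virtual object).
f₂ = −19.0 cm (diverging).
Lens 2: 1/d_i2 = 1/(-19.0) − 1/(-22.27) = -0.007728, so d_i2 = -129.4 cm; m₂ = −d_i2/d_o2 = -5.810.
m = m₁·m₂ = (-0.2587)(-5.810) = +1.50.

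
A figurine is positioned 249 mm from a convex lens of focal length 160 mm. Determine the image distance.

448 mm

Thin-lens equation: 1/v = 1/f − 1/u = 1/(160.0) − 1/(249) = 0.006250 − 0.004016 = 0.002234, so v = 448 mm.
The image is real, inverted and enlarged, on the far side of the lens.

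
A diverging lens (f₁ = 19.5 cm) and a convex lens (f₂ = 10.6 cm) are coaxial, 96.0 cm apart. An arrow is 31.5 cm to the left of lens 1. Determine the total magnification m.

m = -0.0416

f₁ = −19.5 cm (diverging).
Lens 1: 1/d_i1 = 1/(-19.5) − 1/(31.5) = -0.08303, so d_i1 = -12.04 cm; m₁ = −d_i1/d_o1 = +0.3822.
d_o2 = 96.0 − (-12.04) = 108.0 cm.
Lens 2: 1/d_i2 = 1/(10.6) − 1/(108.0) = 0.08508, so d_i2 = 11.75 cm; m₂ = −d_i2/d_o2 = -0.1088.
m = m₁·m₂ = (+0.3822)(-0.1088) = -0.0416.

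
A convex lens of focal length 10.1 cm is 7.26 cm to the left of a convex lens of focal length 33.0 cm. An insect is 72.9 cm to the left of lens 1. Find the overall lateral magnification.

m = -0.142

Lens 1: 1/d_i1 = 1/(10.1) − 1/(72.9) = 0.08529, so d_i1 = 11.72 cm; m₁ = −d_i1/d_o1 = -0.1608.
d_o2 = 7.26 − (11.72) = -4.460 cm (virtual object).
Lens 2: 1/d_i2 = 1/(33.0) − 1/(-4.460) = 0.2545, so d_i2 = 3.929 cm; m₂ = −d_i2/d_o2 = +0.8809.
m = m₁·m₂ = (-0.1608)(+0.8809) = -0.142.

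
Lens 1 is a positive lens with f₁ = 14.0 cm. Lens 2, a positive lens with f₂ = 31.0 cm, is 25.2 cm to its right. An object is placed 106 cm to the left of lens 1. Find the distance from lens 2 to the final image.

Lens 1: 1/d_i1 = 1/f₁ − 1/d_o1 = 1/(14.0) − 1/(106) = 0.06199, so d_i1 = 16.13 cm.
The intermediate image is 16.13 cm to the right of lens 1, which is 25.2 − (16.13) = 9.070 cm to the left of lens 2, so d_o2 = +9.070 cm.
Lens 2: 1/d_i2 = 1/f₂ − 1/d_o2 = 1/(31.0) − 1/(9.070) = -0.07800, so d_i2 = -12.8 cm.
The final image is virtual, 12.8 cm to the left of lens 2 (overall magnification ≈ -0.22).

12.8 cm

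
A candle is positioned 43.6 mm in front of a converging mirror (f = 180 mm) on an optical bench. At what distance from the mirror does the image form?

57.5 mm

Mirror equation: 1/v = 1/f − 1/u = 1/(180.0) − 1/(43.6) = 0.005556 − 0.02294 = -0.01738, so v = -57.5 mm.
The image is virtual, upright and enlarged, behind the mirror.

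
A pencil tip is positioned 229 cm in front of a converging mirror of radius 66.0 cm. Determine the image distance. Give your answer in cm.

38.6 cm

f = R/2 = 66.0/2 = 33.00 cm.
Mirror equation: 1/v = 1/f − 1/u = 1/(33.00) − 1/(229) = 0.03030 − 0.004367 = 0.02594, so v = 38.6 cm.
The image is real, inverted and reduced, in front of the mirror.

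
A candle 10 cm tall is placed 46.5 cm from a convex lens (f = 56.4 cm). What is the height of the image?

1/d_i = 1/f − 1/d_o = 1/(56.40) − 1/(46.5) = -0.003775, so d_i = -264.9 cm.
m = −d_i/d_o = +5.697.
|h_i| = |m|·h_o = 5.697 × 10 = 57.0 cm. The image is virtual, upright and enlarged, on the same side as the object.

57.0 cm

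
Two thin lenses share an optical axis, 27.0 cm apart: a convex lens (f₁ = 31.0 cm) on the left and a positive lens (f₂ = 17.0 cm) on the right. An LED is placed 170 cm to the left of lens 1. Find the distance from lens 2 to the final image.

Lens 1: 1/d_i1 = 1/f₁ − 1/d_o1 = 1/(31.0) − 1/(170) = 0.02638, so d_i1 = 37.91 cm.
The intermediate image is 37.91 cm to the right of lens 1, which lies 10.91 cm to the right of lens 2 — a virtual object — so d_o2 = −10.91 cm.
Lens 2: 1/d_i2 = 1/f₂ − 1/d_o2 = 1/(17.0) − 1/(-10.91) = 0.1505, so d_i2 = 6.65 cm.
The final image is real, 6.65 cm to the right of lens 2 (overall magnification ≈ -0.14).

6.65 cm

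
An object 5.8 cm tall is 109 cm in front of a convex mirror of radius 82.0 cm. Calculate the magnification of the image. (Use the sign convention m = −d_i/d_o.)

m = +0.273

f = R/2 = 82.0/2 = 41.00 cm; for a convex mirror, f = -41.00 cm.
1/d_i = 1/f − 1/d_o = 1/(-41.00) − 1/(109) = -0.03356, so d_i = -29.79 cm.
m = −d_i/d_o = −(-29.79)/(109) = +0.273.
The image is virtual, upright and reduced, behind the mirror.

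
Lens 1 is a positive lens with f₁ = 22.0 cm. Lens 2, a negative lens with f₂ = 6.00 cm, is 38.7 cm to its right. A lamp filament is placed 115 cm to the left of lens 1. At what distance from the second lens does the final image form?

3.94 cm

Lens 1: 1/d_i1 = 1/f₁ − 1/d_o1 = 1/(22.0) − 1/(115) = 0.03676, so d_i1 = 27.20 cm.
The intermediate image is 27.20 cm to the right of lens 1, which is 38.7 − (27.20) = 11.50 cm to the left of lens 2, so d_o2 = +11.50 cm.
Lens 2 is diverging, so f₂ = −6.00 cm.
Lens 2: 1/d_i2 = 1/f₂ − 1/d_o2 = 1/(-6.00) − 1/(11.50) = -0.2536, so d_i2 = -3.94 cm.
The final image is virtual, 3.94 cm to the left of lens 2 (overall magnification ≈ -0.081).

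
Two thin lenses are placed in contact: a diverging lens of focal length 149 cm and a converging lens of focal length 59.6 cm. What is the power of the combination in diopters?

P₁ = 1/f₁ = 1/(-1.49 m) = -0.6711 D; P₂ = 1/f₂ = 1/(0.596 m) = +1.678 D.
For thin lenses in contact, P = P₁ + P₂ = (-0.6711) + (+1.678) = +1.01 D.

P = +1.01 D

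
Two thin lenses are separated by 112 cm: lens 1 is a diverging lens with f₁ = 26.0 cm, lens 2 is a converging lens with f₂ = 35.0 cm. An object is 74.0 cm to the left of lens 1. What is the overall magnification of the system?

f₁ = −26.0 cm (diverging).
Lens 1: 1/d_i1 = 1/(-26.0) − 1/(74.0) = -0.05198, so d_i1 = -19.24 cm; m₁ = −d_i1/d_o1 = +0.2600.
d_o2 = 112 − (-19.24) = 131.2 cm.
Lens 2: 1/d_i2 = 1/(35.0) − 1/(131.2) = 0.02095, so d_i2 = 47.73 cm; m₂ = −d_i2/d_o2 = -0.3638.
m = m₁·m₂ = (+0.2600)(-0.3638) = -0.0946.

m = -0.0946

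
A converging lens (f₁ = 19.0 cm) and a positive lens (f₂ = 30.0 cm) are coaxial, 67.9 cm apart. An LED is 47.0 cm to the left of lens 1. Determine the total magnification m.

Lens 1: 1/d_i1 = 1/(19.0) − 1/(47.0) = 0.03135, so d_i1 = 31.89 cm; m₁ = −d_i1/d_o1 = -0.6785.
d_o2 = 67.9 − (31.89) = 36.01 cm.
Lens 2: 1/d_i2 = 1/(30.0) − 1/(36.01) = 0.005563, so d_i2 = 179.8 cm; m₂ = −d_i2/d_o2 = -4.992.
m = m₁·m₂ = (-0.6785)(-4.992) = +3.39.

m = +3.39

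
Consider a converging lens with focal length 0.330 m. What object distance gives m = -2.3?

0.473 m

m = −d_i/d_o ⇒ d_i = −m·d_o.
1/f = 1/d_o + 1/d_i = 1/d_o − 1/(m·d_o) = (1 − 1/m)/d_o, so d_o = f(1 − 1/m) = (0.3300)(1 − 1/(-2.3)) = 0.473 m.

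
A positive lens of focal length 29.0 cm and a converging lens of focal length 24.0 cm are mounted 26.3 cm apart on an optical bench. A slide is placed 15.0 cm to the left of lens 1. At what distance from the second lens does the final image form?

41.3 cm

Lens 1: 1/d_i1 = 1/f₁ − 1/d_o1 = 1/(29.0) − 1/(15.0) = -0.03218, so d_i1 = -31.07 cm.
The intermediate image is 31.07 cm to the left of lens 1 (virtual), which is 26.3 − (-31.07) = 57.37 cm to the left of lens 2, so d_o2 = +57.37 cm.
Lens 2: 1/d_i2 = 1/f₂ − 1/d_o2 = 1/(24.0) − 1/(57.37) = 0.02424, so d_i2 = 41.3 cm.
The final image is real, 41.3 cm to the right of lens 2 (overall magnification ≈ -1.5).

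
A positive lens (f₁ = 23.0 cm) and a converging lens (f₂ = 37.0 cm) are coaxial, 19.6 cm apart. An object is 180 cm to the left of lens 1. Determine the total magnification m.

Lens 1: 1/d_i1 = 1/(23.0) − 1/(180) = 0.03792, so d_i1 = 26.37 cm; m₁ = −d_i1/d_o1 = -0.1465.
d_o2 = 19.6 − (26.37) = -6.770 cm (virtual object).
Lens 2: 1/d_i2 = 1/(37.0) − 1/(-6.770) = 0.1747, so d_i2 = 5.723 cm; m₂ = −d_i2/d_o2 = +0.8453.
m = m₁·m₂ = (-0.1465)(+0.8453) = -0.124.

m = -0.124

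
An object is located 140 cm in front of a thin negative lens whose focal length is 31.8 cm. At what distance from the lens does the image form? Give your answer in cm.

For a negative lens, f = -31.8 cm.
Thin-lens equation: 1/s_i = 1/f − 1/s_o = 1/(-31.80) − 1/(140) = -0.03145 − 0.007143 = -0.03859, so s_i = -25.9 cm.
The image is virtual, upright and reduced, on the same side as the object.

25.9 cm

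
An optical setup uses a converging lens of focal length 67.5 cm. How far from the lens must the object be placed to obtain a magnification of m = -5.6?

79.6 cm

m = −d_i/d_o ⇒ d_i = −m·d_o.
1/f = 1/d_o + 1/d_i = 1/d_o − 1/(m·d_o) = (1 − 1/m)/d_o, so d_o = f(1 − 1/m) = (67.50)(1 − 1/(-5.6)) = 79.6 cm.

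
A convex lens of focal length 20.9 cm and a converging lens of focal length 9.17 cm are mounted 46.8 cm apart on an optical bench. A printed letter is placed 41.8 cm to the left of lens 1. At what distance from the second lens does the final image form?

Lens 1: 1/d_i1 = 1/f₁ − 1/d_o1 = 1/(20.9) − 1/(41.8) = 0.02392, so d_i1 = 41.80 cm.
The intermediate image is 41.80 cm to the right of lens 1, which is 46.8 − (41.80) = 5.000 cm to the left of lens 2, so d_o2 = +5.000 cm.
Lens 2: 1/d_i2 = 1/f₂ − 1/d_o2 = 1/(9.17) − 1/(5.000) = -0.09095, so d_i2 = -11.0 cm.
The final image is virtual, 11.0 cm to the left of lens 2 (overall magnification ≈ -2.2).

11.0 cm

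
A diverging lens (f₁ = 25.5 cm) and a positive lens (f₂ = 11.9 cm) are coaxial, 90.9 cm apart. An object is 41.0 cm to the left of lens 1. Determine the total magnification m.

f₁ = −25.5 cm (diverging).
Lens 1: 1/d_i1 = 1/(-25.5) − 1/(41.0) = -0.06361, so d_i1 = -15.72 cm; m₁ = −d_i1/d_o1 = +0.3834.
d_o2 = 90.9 − (-15.72) = 106.6 cm.
Lens 2: 1/d_i2 = 1/(11.9) − 1/(106.6) = 0.07465, so d_i2 = 13.40 cm; m₂ = −d_i2/d_o2 = -0.1257.
m = m₁·m₂ = (+0.3834)(-0.1257) = -0.0482.

m = -0.0482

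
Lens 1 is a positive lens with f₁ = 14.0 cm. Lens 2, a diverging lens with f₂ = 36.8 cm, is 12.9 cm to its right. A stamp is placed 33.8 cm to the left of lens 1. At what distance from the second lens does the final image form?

Lens 1: 1/d_i1 = 1/f₁ − 1/d_o1 = 1/(14.0) − 1/(33.8) = 0.04184, so d_i1 = 23.90 cm.
The intermediate image is 23.90 cm to the right of lens 1, which lies 11.00 cm to the right of lens 2 — a virtual object — so d_o2 = −11.00 cm.
Lens 2 is diverging, so f₂ = −36.8 cm.
Lens 2: 1/d_i2 = 1/f₂ − 1/d_o2 = 1/(-36.8) − 1/(-11.00) = 0.06374, so d_i2 = 15.7 cm.
The final image is real, 15.7 cm to the right of lens 2 (overall magnification ≈ -1.0).

15.7 cm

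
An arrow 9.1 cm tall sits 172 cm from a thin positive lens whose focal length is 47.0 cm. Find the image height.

1/d_i = 1/f − 1/d_o = 1/(47.00) − 1/(172) = 0.01546, so d_i = 64.67 cm.
m = −d_i/d_o = -0.3760.
|h_i| = |m|·h_o = 0.3760 × 9.1 = 3.42 cm. The image is real, inverted and reduced, on the far side of the lens.

3.42 cm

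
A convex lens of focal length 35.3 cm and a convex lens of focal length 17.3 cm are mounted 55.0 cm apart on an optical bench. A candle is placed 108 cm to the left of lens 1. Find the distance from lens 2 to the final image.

Lens 1: 1/d_i1 = 1/f₁ − 1/d_o1 = 1/(35.3) − 1/(108) = 0.01907, so d_i1 = 52.44 cm.
The intermediate image is 52.44 cm to the right of lens 1, which is 55.0 − (52.44) = 2.560 cm to the left of lens 2, so d_o2 = +2.560 cm.
Lens 2: 1/d_i2 = 1/f₂ − 1/d_o2 = 1/(17.3) − 1/(2.560) = -0.3328, so d_i2 = -3.00 cm.
The final image is virtual, 3.00 cm to the left of lens 2 (overall magnification ≈ -0.57).

3.00 cm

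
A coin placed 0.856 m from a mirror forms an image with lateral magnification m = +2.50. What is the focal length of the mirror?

f = 1.43 m (concave)

m = −d_i/d_o ⇒ d_i = −m·d_o = −(+2.50)·(0.856) = -2.140 m.
1/f = 1/d_o + 1/d_i = 1/(0.856) + 1/(-2.140) = 0.7009, so f = 1.43 m.
Since f is positive, the mirror is concave.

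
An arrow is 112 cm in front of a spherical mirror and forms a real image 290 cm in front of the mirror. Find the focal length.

Real image ⇒ d_i = +290 cm.
1/f = 1/d_o + 1/d_i = 1/(112) + 1/(290) = 0.01238, so f = 80.8 cm.
Since f is positive, the spherical mirror is concave.

f = 80.8 cm (concave)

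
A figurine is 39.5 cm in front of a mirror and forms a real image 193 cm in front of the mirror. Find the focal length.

f = 32.8 cm (concave)

Real image ⇒ d_i = +193 cm.
1/f = 1/d_o + 1/d_i = 1/(39.5) + 1/(193) = 0.03050, so f = 32.8 cm.
Since f is positive, the mirror is concave.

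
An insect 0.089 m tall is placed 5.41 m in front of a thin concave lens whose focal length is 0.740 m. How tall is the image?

For a concave lens, f = -0.740 m.
1/d_i = 1/f − 1/d_o = 1/(-0.7400) − 1/(5.41) = -1.536, so d_i = -0.6510 m.
m = −d_i/d_o = +0.1203.
|h_i| = |m|·h_o = 0.1203 × 0.089 = 0.0107 m. The image is virtual, upright and reduced, on the same side as the object.

0.0107 m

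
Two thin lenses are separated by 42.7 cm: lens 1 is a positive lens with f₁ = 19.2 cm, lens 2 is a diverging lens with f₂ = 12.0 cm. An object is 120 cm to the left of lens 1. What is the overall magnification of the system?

m = -0.0718

Lens 1: 1/d_i1 = 1/(19.2) − 1/(120) = 0.04375, so d_i1 = 22.86 cm; m₁ = −d_i1/d_o1 = -0.1905.
d_o2 = 42.7 − (22.86) = 19.84 cm.
f₂ = −12.0 cm (diverging).
Lens 2: 1/d_i2 = 1/(-12.0) − 1/(19.84) = -0.1337, so d_i2 = -7.477 cm; m₂ = −d_i2/d_o2 = +0.3769.
m = m₁·m₂ = (-0.1905)(+0.3769) = -0.0718.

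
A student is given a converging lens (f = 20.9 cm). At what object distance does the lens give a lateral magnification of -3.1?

m = −d_i/d_o ⇒ d_i = −m·d_o.
1/f = 1/d_o + 1/d_i = 1/d_o − 1/(m·d_o) = (1 − 1/m)/d_o, so d_o = f(1 − 1/m) = (20.90)(1 − 1/(-3.1)) = 27.6 cm.

27.6 cm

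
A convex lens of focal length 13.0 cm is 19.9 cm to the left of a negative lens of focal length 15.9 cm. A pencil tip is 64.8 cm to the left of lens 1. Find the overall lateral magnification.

m = -0.204

Lens 1: 1/d_i1 = 1/(13.0) − 1/(64.8) = 0.06149, so d_i1 = 16.26 cm; m₁ = −d_i1/d_o1 = -0.2509.
d_o2 = 19.9 − (16.26) = 3.640 cm.
f₂ = −15.9 cm (diverging).
Lens 2: 1/d_i2 = 1/(-15.9) − 1/(3.640) = -0.3376, so d_i2 = -2.962 cm; m₂ = −d_i2/d_o2 = +0.8137.
m = m₁·m₂ = (-0.2509)(+0.8137) = -0.204.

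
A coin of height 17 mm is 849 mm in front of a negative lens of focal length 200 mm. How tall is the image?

3.24 mm

For a negative lens, f = -200 mm.
1/d_i = 1/f − 1/d_o = 1/(-200.0) − 1/(849) = -0.006178, so d_i = -161.9 mm.
m = −d_i/d_o = +0.1907.
|h_i| = |m|·h_o = 0.1907 × 17 = 3.24 mm. The image is virtual, upright and reduced, on the same side as the object.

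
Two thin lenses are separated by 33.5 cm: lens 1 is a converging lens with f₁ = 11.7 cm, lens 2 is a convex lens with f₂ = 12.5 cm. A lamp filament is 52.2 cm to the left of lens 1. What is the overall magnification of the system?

Lens 1: 1/d_i1 = 1/(11.7) − 1/(52.2) = 0.06631, so d_i1 = 15.08 cm; m₁ = −d_i1/d_o1 = -0.2889.
d_o2 = 33.5 − (15.08) = 18.42 cm.
Lens 2: 1/d_i2 = 1/(12.5) − 1/(18.42) = 0.02571, so d_i2 = 38.89 cm; m₂ = −d_i2/d_o2 = -2.111.
m = m₁·m₂ = (-0.2889)(-2.111) = +0.610.

m = +0.610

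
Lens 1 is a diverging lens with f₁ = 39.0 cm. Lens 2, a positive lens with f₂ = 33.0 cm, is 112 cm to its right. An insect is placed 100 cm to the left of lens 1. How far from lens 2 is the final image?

Lens 1 is diverging, so f₁ = −39.0 cm.
Lens 1: 1/d_i1 = 1/f₁ − 1/d_o1 = 1/(-39.0) − 1/(100) = -0.03564, so d_i1 = -28.06 cm.
The intermediate image is 28.06 cm to the left of lens 1 (virtual), which is 112 − (-28.06) = 140.1 cm to the left of lens 2, so d_o2 = +140.1 cm.
Lens 2: 1/d_i2 = 1/f₂ − 1/d_o2 = 1/(33.0) − 1/(140.1) = 0.02317, so d_i2 = 43.2 cm.
The final image is real, 43.2 cm to the right of lens 2 (overall magnification ≈ -0.086).

43.2 cm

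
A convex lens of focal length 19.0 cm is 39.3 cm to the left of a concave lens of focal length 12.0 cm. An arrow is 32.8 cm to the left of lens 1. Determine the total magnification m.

m = -2.69

Lens 1: 1/d_i1 = 1/(19.0) − 1/(32.8) = 0.02214, so d_i1 = 45.16 cm; m₁ = −d_i1/d_o1 = -1.377.
d_o2 = 39.3 − (45.16) = -5.860 cm (virtual object).
f₂ = −12.0 cm (diverging).
Lens 2: 1/d_i2 = 1/(-12.0) − 1/(-5.860) = 0.08732, so d_i2 = 11.45 cm; m₂ = −d_i2/d_o2 = +1.954.
m = m₁·m₂ = (-1.377)(+1.954) = -2.69.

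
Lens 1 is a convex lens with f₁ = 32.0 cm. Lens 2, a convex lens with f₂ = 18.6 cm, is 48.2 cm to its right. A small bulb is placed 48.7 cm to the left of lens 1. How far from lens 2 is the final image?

13.2 cm

Lens 1: 1/d_i1 = 1/f₁ − 1/d_o1 = 1/(32.0) − 1/(48.7) = 0.01072, so d_i1 = 93.32 cm.
The intermediate image is 93.32 cm to the right of lens 1, which lies 45.12 cm to the right of lens 2 — a virtual object — so d_o2 = −45.12 cm.
Lens 2: 1/d_i2 = 1/f₂ − 1/d_o2 = 1/(18.6) − 1/(-45.12) = 0.07593, so d_i2 = 13.2 cm.
The final image is real, 13.2 cm to the right of lens 2 (overall magnification ≈ -0.56).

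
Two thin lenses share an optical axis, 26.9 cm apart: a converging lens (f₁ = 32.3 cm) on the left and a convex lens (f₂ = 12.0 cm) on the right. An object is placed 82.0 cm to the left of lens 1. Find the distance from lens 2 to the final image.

Lens 1: 1/d_i1 = 1/f₁ − 1/d_o1 = 1/(32.3) − 1/(82.0) = 0.01876, so d_i1 = 53.29 cm.
The intermediate image is 53.29 cm to the right of lens 1, which lies 26.39 cm to the right of lens 2 — a virtual object — so d_o2 = −26.39 cm.
Lens 2: 1/d_i2 = 1/f₂ − 1/d_o2 = 1/(12.0) − 1/(-26.39) = 0.1212, so d_i2 = 8.25 cm.
The final image is real, 8.25 cm to the right of lens 2 (overall magnification ≈ -0.20).

8.25 cm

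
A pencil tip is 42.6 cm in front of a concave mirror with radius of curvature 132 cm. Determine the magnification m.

f = R/2 = 132/2 = 66.00 cm.
1/d_i = 1/f − 1/d_o = 1/(66.00) − 1/(42.6) = -0.008323, so d_i = -120.2 cm.
m = −d_i/d_o = −(-120.2)/(42.6) = +2.82.
The image is virtual, upright and enlarged, behind the mirror.

m = +2.82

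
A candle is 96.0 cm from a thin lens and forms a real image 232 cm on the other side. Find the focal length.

Real image ⇒ d_i = +232 cm.
1/f = 1/d_o + 1/d_i = 1/(96.0) + 1/(232) = 0.01473, so f = 67.9 cm.
Since f is positive, the thin lens is converging.

f = 67.9 cm (converging)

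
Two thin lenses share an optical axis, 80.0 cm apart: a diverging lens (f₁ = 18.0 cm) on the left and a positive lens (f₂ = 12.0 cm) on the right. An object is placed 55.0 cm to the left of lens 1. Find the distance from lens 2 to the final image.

Lens 1 is diverging, so f₁ = −18.0 cm.
Lens 1: 1/d_i1 = 1/f₁ − 1/d_o1 = 1/(-18.0) − 1/(55.0) = -0.07374, so d_i1 = -13.56 cm.
The intermediate image is 13.56 cm to the left of lens 1 (virtual), which is 80.0 − (-13.56) = 93.56 cm to the left of lens 2, so d_o2 = +93.56 cm.
Lens 2: 1/d_i2 = 1/f₂ − 1/d_o2 = 1/(12.0) − 1/(93.56) = 0.07265, so d_i2 = 13.8 cm.
The final image is real, 13.8 cm to the right of lens 2 (overall magnification ≈ -0.036).

13.8 cm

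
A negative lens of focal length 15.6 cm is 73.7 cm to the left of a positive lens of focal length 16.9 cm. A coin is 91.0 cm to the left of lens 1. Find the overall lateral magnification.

f₁ = −15.6 cm (diverging).
Lens 1: 1/d_i1 = 1/(-15.6) − 1/(91.0) = -0.07509, so d_i1 = -13.32 cm; m₁ = −d_i1/d_o1 = +0.1464.
d_o2 = 73.7 − (-13.32) = 87.02 cm.
Lens 2: 1/d_i2 = 1/(16.9) − 1/(87.02) = 0.04768, so d_i2 = 20.97 cm; m₂ = −d_i2/d_o2 = -0.2410.
m = m₁·m₂ = (+0.1464)(-0.2410) = -0.0353.

m = -0.0353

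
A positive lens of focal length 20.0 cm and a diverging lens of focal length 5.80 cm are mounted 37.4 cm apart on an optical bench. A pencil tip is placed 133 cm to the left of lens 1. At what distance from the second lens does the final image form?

4.09 cm

Lens 1: 1/d_i1 = 1/f₁ − 1/d_o1 = 1/(20.0) − 1/(133) = 0.04248, so d_i1 = 23.54 cm.
The intermediate image is 23.54 cm to the right of lens 1, which is 37.4 − (23.54) = 13.86 cm to the left of lens 2, so d_o2 = +13.86 cm.
Lens 2 is diverging, so f₂ = −5.80 cm.
Lens 2: 1/d_i2 = 1/f₂ − 1/d_o2 = 1/(-5.80) − 1/(13.86) = -0.2446, so d_i2 = -4.09 cm.
The final image is virtual, 4.09 cm to the left of lens 2 (overall magnification ≈ -0.052).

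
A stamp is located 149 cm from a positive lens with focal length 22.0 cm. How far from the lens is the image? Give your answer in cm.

Lens equation: 1/s_i = 1/f − 1/s_o = 1/(22.00) − 1/(149) = 0.04545 − 0.006711 = 0.03874, so s_i = 25.8 cm.
The image is real, inverted and reduced, on the far side of the lens.

25.8 cm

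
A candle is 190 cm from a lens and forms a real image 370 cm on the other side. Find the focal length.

Real image ⇒ d_i = +370 cm.
1/f = 1/d_o + 1/d_i = 1/(190) + 1/(370) = 0.007966, so f = 126 cm.
Since f is positive, the lens is converging.

f = 126 cm (converging)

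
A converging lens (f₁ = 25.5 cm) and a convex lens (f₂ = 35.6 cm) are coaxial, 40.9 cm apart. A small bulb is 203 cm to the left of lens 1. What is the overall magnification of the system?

Lens 1: 1/d_i1 = 1/(25.5) − 1/(203) = 0.03429, so d_i1 = 29.16 cm; m₁ = −d_i1/d_o1 = -0.1436.
d_o2 = 40.9 − (29.16) = 11.74 cm.
Lens 2: 1/d_i2 = 1/(35.6) − 1/(11.74) = -0.05709, so d_i2 = -17.52 cm; m₂ = −d_i2/d_o2 = +1.492.
m = m₁·m₂ = (-0.1436)(+1.492) = -0.214.

m = -0.214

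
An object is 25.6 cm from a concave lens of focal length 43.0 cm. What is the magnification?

m = +0.627

For a concave lens, f = -43.0 cm.
1/d_i = 1/f − 1/d_o = 1/(-43.00) − 1/(25.6) = -0.06232, so d_i = -16.05 cm.
m = −d_i/d_o = −(-16.05)/(25.6) = +0.627.
The image is virtual, upright and reduced, on the same side as the object.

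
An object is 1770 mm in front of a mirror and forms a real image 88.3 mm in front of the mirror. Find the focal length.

Real image ⇒ d_i = +88.3 mm.
1/f = 1/d_o + 1/d_i = 1/(1770) + 1/(88.3) = 0.01189, so f = 84.1 mm.
Since f is positive, the mirror is concave.

f = 84.1 mm (concave)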